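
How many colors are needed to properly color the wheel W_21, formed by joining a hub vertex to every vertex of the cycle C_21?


W_21 consists of the cycle C_21 together with a hub vertex adjacent to every cycle vertex.
The cycle C_21 needs 3 colors (odd cycle -> 3).
The hub is adjacent to every cycle vertex, so it must receive a new color distinct from all of them.
Chromatic number = 3 + 1 = 4.

4


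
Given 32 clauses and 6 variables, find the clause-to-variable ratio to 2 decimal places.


Clause-to-variable ratio = clauses / variables.
32 / 6 = 5.33.

5.33


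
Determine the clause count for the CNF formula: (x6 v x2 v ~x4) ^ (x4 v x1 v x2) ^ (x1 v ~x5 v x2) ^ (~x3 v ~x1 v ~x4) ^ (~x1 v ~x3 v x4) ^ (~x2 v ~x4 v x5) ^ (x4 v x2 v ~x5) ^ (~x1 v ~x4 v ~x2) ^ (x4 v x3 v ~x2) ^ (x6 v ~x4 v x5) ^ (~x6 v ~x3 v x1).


Each group enclosed in parentheses joined by ^ is one clause.
Counting the conjuncts: 11 clauses.

11


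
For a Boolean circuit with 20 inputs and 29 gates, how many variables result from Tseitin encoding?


The Tseitin transformation introduces one auxiliary variable per gate.
Total variables = inputs + gates = 20 + 29 = 49.

49


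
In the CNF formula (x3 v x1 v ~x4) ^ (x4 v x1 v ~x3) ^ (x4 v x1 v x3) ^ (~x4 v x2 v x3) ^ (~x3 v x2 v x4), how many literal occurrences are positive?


Scan each clause for unnegated literals.
Clause 1: 2 positive; Clause 2: 2 positive; Clause 3: 3 positive; Clause 4: 2 positive; Clause 5: 2 positive.
Total positive literal occurrences = 11.

11


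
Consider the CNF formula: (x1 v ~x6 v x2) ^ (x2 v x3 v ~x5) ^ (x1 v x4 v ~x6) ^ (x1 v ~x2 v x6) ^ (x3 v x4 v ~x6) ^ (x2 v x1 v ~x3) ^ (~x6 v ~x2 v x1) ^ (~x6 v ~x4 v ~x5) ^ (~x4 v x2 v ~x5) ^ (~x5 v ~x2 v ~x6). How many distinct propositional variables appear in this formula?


Identify each distinct variable in the formula.
Variables found: x1, x2, x3, x4, x5, x6.
Total distinct variables = 6.

6


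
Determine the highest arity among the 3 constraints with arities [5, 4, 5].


The arities are: 5, 4, 5.
Scan for the maximum value.
Maximum arity = 5.

5


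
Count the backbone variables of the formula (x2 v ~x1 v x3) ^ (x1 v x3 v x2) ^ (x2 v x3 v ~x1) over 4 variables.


Find all satisfying assignments: 12 model(s).
Check which variables have the same value in every model.
No variable is fixed across all models.
Backbone size = 0.

0


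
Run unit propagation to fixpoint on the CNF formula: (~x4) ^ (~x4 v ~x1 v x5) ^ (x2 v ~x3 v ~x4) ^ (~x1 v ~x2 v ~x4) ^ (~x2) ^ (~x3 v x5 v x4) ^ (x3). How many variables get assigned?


Unit propagation repeatedly assigns the literal in any unit clause, then simplifies.
Assignments in order: x4 = F, x2 = F, x3 = T, x5 = T.
No further unit clauses remain.
Total variables assigned = 4.

4


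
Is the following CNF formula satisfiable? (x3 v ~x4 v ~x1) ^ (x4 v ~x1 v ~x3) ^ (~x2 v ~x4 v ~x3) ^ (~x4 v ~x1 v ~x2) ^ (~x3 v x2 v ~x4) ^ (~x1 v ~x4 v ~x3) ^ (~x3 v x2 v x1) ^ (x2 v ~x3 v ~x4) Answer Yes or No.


Check all 16 possible truth assignments.
Number of satisfying assignments found: 7.
The formula is satisfiable.

Yes


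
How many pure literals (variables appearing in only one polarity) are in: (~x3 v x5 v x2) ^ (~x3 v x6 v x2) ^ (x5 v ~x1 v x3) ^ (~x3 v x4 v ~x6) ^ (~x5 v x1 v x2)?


A pure literal appears in only one polarity across all clauses.
Pure literals: x2 (positive only), x4 (positive only).
Count = 2.

2


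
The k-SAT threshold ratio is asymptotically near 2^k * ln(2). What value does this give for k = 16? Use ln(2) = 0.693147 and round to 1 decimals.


Using the asymptotic formula: threshold ~ 2^k * ln(2).
2^16 = 65536.
65536 * 0.693147 = 45426.1.

45426.1


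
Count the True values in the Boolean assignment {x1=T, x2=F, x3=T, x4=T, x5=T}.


The weight is the number of variables assigned True.
True variables: x1, x3, x4, x5.
Weight = 4.

4


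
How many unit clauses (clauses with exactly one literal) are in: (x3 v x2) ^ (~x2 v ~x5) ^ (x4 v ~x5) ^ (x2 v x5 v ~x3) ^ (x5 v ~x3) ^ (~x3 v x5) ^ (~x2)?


A unit clause contains exactly one literal.
Unit clauses found: (~x2).
Count = 1.

1


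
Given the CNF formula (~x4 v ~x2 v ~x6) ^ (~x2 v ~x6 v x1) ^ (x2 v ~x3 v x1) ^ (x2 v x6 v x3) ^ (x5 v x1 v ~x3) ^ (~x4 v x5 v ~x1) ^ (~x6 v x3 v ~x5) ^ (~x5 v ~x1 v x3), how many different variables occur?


Identify each distinct variable in the formula.
Variables found: x1, x2, x3, x4, x5, x6.
Total distinct variables = 6.

6


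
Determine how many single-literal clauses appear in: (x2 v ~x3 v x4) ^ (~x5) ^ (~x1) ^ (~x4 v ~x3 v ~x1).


A unit clause contains exactly one literal.
Unit clauses found: (~x5), (~x1).
Count = 2.

2


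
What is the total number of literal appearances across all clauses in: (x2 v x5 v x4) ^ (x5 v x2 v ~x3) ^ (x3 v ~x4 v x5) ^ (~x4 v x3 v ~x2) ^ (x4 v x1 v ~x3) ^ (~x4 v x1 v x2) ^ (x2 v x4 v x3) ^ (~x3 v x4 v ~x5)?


Clause lengths: 3, 3, 3, 3, 3, 3, 3, 3.
Sum = 3 + 3 + 3 + 3 + 3 + 3 + 3 + 3 = 24.

24


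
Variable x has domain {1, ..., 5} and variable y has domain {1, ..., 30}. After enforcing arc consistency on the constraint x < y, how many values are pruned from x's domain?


For the constraint x < y, x needs a supporting value in y's domain.
x can be at most 29 (one less than y's maximum).
Valid x values from domain: 5 out of 5.
Pruned = 5 - 5 = 0.

0


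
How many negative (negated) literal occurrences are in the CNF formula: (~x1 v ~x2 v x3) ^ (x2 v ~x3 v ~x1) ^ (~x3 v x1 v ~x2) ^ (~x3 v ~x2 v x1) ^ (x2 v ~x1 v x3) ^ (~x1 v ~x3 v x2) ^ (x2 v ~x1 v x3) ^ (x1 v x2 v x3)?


Scan each clause for negated literals.
Clause 1: 2 negative; Clause 2: 2 negative; Clause 3: 2 negative; Clause 4: 2 negative; Clause 5: 1 negative; Clause 6: 2 negative; Clause 7: 1 negative; Clause 8: 0 negative.
Total negative literal occurrences = 12.

12


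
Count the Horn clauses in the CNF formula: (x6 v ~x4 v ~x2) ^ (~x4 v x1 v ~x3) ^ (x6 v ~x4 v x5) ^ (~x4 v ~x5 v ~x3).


A Horn clause has at most one positive literal.
Clause 1: 1 positive lit(s) -> Horn
Clause 2: 1 positive lit(s) -> Horn
Clause 3: 2 positive lit(s) -> not Horn
Clause 4: 0 positive lit(s) -> Horn
Total Horn clauses = 3.

3


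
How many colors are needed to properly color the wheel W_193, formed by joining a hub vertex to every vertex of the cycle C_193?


W_193 consists of the cycle C_193 together with a hub vertex adjacent to every cycle vertex.
The cycle C_193 needs 3 colors (odd cycle -> 3).
The hub is adjacent to every cycle vertex, so it must receive a new color distinct from all of them.
Chromatic number = 3 + 1 = 4.

4


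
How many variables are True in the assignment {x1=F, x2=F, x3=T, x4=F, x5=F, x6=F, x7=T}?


The weight is the number of variables assigned True.
True variables: x3, x7.
Weight = 2.

2


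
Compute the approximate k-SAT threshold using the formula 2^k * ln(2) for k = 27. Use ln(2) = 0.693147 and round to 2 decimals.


Using the asymptotic formula: threshold ~ 2^k * ln(2).
2^27 = 134217728.
134217728 * 0.693147 = 93032615.51.

93032615.51


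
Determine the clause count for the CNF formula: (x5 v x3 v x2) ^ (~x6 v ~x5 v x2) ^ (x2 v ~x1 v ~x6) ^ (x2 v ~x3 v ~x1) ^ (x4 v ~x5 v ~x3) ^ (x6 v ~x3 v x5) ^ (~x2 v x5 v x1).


Each group enclosed in parentheses joined by ^ is one clause.
Counting the conjuncts: 7 clauses.

7


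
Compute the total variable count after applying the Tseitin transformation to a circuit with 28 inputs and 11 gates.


The Tseitin transformation introduces one auxiliary variable per gate.
Total variables = inputs + gates = 28 + 11 = 39.

39


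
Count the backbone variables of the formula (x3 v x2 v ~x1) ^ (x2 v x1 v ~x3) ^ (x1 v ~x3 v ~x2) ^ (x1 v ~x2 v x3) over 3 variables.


Find all satisfying assignments: 4 model(s).
Check which variables have the same value in every model.
No variable is fixed across all models.
Backbone size = 0.

0


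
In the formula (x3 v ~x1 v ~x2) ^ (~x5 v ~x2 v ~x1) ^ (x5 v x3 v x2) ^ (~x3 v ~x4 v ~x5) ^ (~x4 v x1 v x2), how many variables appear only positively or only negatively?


A pure literal appears in only one polarity across all clauses.
Pure literals: x4 (negative only).
Count = 1.

1


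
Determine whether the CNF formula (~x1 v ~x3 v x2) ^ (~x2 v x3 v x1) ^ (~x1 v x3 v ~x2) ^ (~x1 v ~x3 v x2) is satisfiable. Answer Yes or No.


Check all 8 possible truth assignments.
Number of satisfying assignments found: 5.
The formula is satisfiable.

Yes


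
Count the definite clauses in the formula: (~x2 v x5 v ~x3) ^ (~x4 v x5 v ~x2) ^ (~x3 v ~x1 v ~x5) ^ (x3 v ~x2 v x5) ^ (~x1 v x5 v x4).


A definite clause has exactly one positive literal.
Clause 1: 1 positive -> definite
Clause 2: 1 positive -> definite
Clause 3: 0 positive -> not definite
Clause 4: 2 positive -> not definite
Clause 5: 2 positive -> not definite
Definite clause count = 2.

2


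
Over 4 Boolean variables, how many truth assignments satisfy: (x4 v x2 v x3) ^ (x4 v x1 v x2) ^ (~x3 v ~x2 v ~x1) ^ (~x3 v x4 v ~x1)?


Enumerate all 16 truth assignments over 4 variables.
Test each against every clause.
Satisfying assignments found: 10.

10


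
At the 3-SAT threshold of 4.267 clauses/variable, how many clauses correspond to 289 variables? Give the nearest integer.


The 3-SAT phase transition occurs at approximately 4.267 clauses per variable.
m = 4.267 * 289 = 1233.163.
Rounded to nearest integer: 1233.

1233


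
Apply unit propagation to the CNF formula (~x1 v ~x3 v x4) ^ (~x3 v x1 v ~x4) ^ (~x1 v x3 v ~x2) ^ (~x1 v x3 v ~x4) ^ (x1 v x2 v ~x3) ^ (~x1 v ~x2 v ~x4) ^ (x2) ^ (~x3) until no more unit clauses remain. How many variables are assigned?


Unit propagation repeatedly assigns the literal in any unit clause, then simplifies.
Assignments in order: x2 = T, x3 = F, x1 = F.
No further unit clauses remain.
Total variables assigned = 3.

3


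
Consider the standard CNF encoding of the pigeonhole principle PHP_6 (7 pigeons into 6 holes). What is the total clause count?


The PHP encoding has two parts:
1) At-least-one-hole clauses: 7 (one per pigeon, each with 6 literals).
2) At-most-one-pigeon-per-hole clauses: 6 holes * C(7,2) = 6 * 21 = 126.
Total clauses = 7 + 126 = 133.

133


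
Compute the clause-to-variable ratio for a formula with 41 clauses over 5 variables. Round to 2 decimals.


Clause-to-variable ratio = clauses / variables.
41 / 5 = 8.2.

8.2


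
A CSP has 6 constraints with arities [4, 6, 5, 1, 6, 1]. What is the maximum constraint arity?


The arities are: 4, 6, 5, 1, 6, 1.
Scan for the maximum value.
Maximum arity = 6.

6


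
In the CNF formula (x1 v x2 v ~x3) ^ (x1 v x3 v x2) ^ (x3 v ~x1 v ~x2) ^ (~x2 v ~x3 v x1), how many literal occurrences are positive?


Scan each clause for unnegated literals.
Clause 1: 2 positive; Clause 2: 3 positive; Clause 3: 1 positive; Clause 4: 1 positive.
Total positive literal occurrences = 7.

7


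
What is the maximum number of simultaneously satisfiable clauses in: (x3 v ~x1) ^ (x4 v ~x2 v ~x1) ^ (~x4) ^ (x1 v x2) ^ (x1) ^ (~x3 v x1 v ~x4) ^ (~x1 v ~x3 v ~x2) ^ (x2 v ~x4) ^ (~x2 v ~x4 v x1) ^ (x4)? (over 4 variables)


Enumerate all 16 truth assignments.
For each, count how many of the 10 clauses are satisfied.
The formula is not fully satisfiable, so the maximum is below 10.
Maximum simultaneously satisfiable clauses = 9.

9


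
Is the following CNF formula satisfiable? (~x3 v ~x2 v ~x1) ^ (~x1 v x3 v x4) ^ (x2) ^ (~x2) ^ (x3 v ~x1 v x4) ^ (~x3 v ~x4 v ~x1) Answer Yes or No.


Check all 16 possible truth assignments.
Number of satisfying assignments found: 0.
The formula is unsatisfiable.

No


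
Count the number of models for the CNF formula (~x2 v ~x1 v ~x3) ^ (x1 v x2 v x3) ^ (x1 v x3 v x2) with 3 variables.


Enumerate all 8 truth assignments over 3 variables.
Test each against every clause.
Satisfying assignments found: 6.

6


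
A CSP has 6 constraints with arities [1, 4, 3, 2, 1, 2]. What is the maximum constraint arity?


The arities are: 1, 4, 3, 2, 1, 2.
Scan for the maximum value.
Maximum arity = 4.

4


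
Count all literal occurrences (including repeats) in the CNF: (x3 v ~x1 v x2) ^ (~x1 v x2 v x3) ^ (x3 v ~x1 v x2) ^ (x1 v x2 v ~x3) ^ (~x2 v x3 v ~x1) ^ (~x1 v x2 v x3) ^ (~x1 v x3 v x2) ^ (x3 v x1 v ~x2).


Clause lengths: 3, 3, 3, 3, 3, 3, 3, 3.
Sum = 3 + 3 + 3 + 3 + 3 + 3 + 3 + 3 = 24.

24


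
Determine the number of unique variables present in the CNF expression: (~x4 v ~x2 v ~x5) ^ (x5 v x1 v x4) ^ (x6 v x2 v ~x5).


Identify each distinct variable in the formula.
Variables found: x1, x2, x4, x5, x6.
Total distinct variables = 5.

5


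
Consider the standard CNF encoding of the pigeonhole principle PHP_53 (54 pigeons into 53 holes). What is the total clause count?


The PHP encoding has two parts:
1) At-least-one-hole clauses: 54 (one per pigeon, each with 53 literals).
2) At-most-one-pigeon-per-hole clauses: 53 holes * C(54,2) = 53 * 1431 = 75843.
Total clauses = 54 + 75843 = 75897.

75897


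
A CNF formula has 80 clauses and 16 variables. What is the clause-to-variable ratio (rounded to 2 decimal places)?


Clause-to-variable ratio = clauses / variables.
80 / 16 = 5.0.

5.0


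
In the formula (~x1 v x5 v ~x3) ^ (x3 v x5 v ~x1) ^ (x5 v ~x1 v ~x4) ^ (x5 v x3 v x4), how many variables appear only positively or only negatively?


A pure literal appears in only one polarity across all clauses.
Pure literals: x1 (negative only), x5 (positive only).
Count = 2.

2


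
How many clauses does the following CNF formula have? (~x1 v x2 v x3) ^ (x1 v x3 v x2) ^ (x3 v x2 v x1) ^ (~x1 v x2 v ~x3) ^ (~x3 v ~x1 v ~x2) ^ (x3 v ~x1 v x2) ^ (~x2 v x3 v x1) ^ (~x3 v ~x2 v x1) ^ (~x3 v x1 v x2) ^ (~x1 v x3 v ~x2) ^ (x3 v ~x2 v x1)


Each group enclosed in parentheses joined by ^ is one clause.
Counting the conjuncts: 11 clauses.

11


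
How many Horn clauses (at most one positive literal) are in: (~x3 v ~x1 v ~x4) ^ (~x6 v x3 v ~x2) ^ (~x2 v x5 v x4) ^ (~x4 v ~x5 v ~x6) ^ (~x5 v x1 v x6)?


A Horn clause has at most one positive literal.
Clause 1: 0 positive lit(s) -> Horn
Clause 2: 1 positive lit(s) -> Horn
Clause 3: 2 positive lit(s) -> not Horn
Clause 4: 0 positive lit(s) -> Horn
Clause 5: 2 positive lit(s) -> not Horn
Total Horn clauses = 3.

3


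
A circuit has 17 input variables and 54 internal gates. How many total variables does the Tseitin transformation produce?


The Tseitin transformation introduces one auxiliary variable per gate.
Total variables = inputs + gates = 17 + 54 = 71.

71


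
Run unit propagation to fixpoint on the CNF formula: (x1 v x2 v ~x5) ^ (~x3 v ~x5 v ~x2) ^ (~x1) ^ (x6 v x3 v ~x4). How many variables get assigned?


Unit propagation repeatedly assigns the literal in any unit clause, then simplifies.
Assignments in order: x1 = F.
No further unit clauses remain.
Total variables assigned = 1.

1


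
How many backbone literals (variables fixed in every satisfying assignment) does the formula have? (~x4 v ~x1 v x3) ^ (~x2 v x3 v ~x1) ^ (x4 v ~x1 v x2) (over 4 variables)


Find all satisfying assignments: 11 model(s).
Check which variables have the same value in every model.
No variable is fixed across all models.
Backbone size = 0.

0


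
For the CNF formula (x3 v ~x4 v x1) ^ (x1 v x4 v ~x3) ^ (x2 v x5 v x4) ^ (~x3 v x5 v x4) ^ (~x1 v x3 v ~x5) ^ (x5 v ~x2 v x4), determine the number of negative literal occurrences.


Scan each clause for negated literals.
Clause 1: 1 negative; Clause 2: 1 negative; Clause 3: 0 negative; Clause 4: 1 negative; Clause 5: 2 negative; Clause 6: 1 negative.
Total negative literal occurrences = 6.

6


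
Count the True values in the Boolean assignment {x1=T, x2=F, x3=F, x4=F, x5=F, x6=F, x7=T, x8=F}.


The weight is the number of variables assigned True.
True variables: x1, x7.
Weight = 2.

2


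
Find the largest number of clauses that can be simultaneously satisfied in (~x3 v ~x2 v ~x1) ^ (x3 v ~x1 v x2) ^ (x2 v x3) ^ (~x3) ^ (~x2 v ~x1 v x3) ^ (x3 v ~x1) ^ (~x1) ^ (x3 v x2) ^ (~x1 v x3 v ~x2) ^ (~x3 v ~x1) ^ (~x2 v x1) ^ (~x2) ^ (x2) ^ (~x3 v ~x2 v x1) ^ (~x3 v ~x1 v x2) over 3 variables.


Enumerate all 8 truth assignments.
For each, count how many of the 15 clauses are satisfied.
The formula is not fully satisfiable, so the maximum is below 15.
Maximum simultaneously satisfiable clauses = 13.

13


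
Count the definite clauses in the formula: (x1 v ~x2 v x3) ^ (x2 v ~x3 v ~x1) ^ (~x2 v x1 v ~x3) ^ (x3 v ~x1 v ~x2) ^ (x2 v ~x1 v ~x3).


A definite clause has exactly one positive literal.
Clause 1: 2 positive -> not definite
Clause 2: 1 positive -> definite
Clause 3: 1 positive -> definite
Clause 4: 1 positive -> definite
Clause 5: 1 positive -> definite
Definite clause count = 4.

4


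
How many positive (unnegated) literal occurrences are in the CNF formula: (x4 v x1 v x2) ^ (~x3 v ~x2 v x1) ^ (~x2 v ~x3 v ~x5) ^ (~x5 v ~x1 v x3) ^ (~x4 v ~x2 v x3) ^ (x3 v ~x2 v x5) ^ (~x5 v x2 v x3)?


Scan each clause for unnegated literals.
Clause 1: 3 positive; Clause 2: 1 positive; Clause 3: 0 positive; Clause 4: 1 positive; Clause 5: 1 positive; Clause 6: 2 positive; Clause 7: 2 positive.
Total positive literal occurrences = 10.

10


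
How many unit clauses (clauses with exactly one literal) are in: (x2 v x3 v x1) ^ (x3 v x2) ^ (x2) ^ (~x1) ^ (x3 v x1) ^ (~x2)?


A unit clause contains exactly one literal.
Unit clauses found: (x2), (~x1), (~x2).
Count = 3.

3


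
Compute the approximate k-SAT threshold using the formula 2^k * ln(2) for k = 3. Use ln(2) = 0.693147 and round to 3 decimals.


Using the asymptotic formula: threshold ~ 2^k * ln(2).
2^3 = 8.
8 * 0.693147 = 5.545.

5.545


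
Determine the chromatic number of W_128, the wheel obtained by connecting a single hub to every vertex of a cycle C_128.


W_128 consists of the cycle C_128 together with a hub vertex adjacent to every cycle vertex.
The cycle C_128 needs 2 colors (even cycle -> 2).
The hub is adjacent to every cycle vertex, so it must receive a new color distinct from all of them.
Chromatic number = 2 + 1 = 3.

3


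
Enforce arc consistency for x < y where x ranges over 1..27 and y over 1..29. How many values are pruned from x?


For the constraint x < y, x needs a supporting value in y's domain.
x can be at most 28 (one less than y's maximum).
Valid x values from domain: 27 out of 27.
Pruned = 27 - 27 = 0.

0


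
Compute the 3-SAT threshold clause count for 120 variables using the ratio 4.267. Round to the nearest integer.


The 3-SAT phase transition occurs at approximately 4.267 clauses per variable.
m = 4.267 * 120 = 512.04.
Rounded to nearest integer: 512.

512


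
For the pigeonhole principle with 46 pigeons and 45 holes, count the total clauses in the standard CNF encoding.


The PHP encoding has two parts:
1) At-least-one-hole clauses: 46 (one per pigeon, each with 45 literals).
2) At-most-one-pigeon-per-hole clauses: 45 holes * C(46,2) = 45 * 1035 = 46575.
Total clauses = 46 + 46575 = 46621.

46621


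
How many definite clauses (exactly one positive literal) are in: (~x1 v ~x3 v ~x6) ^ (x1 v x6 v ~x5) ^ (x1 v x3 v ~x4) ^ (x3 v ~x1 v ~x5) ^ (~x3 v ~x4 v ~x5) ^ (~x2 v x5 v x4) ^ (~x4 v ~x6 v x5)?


A definite clause has exactly one positive literal.
Clause 1: 0 positive -> not definite
Clause 2: 2 positive -> not definite
Clause 3: 2 positive -> not definite
Clause 4: 1 positive -> definite
Clause 5: 0 positive -> not definite
Clause 6: 2 positive -> not definite
Clause 7: 1 positive -> definite
Definite clause count = 2.

2


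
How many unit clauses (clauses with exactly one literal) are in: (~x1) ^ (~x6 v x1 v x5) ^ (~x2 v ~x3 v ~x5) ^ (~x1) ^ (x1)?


A unit clause contains exactly one literal.
Unit clauses found: (~x1), (~x1), (x1).
Count = 3.

3


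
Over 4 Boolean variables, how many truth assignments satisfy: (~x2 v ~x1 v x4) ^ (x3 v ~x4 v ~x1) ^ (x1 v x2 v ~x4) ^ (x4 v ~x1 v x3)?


Enumerate all 16 truth assignments over 4 variables.
Test each against every clause.
Satisfying assignments found: 9.

9


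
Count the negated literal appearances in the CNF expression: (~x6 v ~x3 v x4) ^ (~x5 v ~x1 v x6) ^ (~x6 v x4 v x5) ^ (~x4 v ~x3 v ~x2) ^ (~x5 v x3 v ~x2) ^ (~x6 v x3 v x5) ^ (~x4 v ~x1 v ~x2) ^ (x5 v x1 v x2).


Scan each clause for negated literals.
Clause 1: 2 negative; Clause 2: 2 negative; Clause 3: 1 negative; Clause 4: 3 negative; Clause 5: 2 negative; Clause 6: 1 negative; Clause 7: 3 negative; Clause 8: 0 negative.
Total negative literal occurrences = 14.

14


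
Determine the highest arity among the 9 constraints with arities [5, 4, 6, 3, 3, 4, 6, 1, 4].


The arities are: 5, 4, 6, 3, 3, 4, 6, 1, 4.
Scan for the maximum value.
Maximum arity = 6.

6


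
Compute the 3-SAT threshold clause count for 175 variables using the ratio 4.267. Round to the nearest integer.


The 3-SAT phase transition occurs at approximately 4.267 clauses per variable.
m = 4.267 * 175 = 746.725.
Rounded to nearest integer: 747.

747


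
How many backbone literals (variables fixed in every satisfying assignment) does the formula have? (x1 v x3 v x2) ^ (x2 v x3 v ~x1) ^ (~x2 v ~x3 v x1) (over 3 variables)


Find all satisfying assignments: 5 model(s).
Check which variables have the same value in every model.
No variable is fixed across all models.
Backbone size = 0.

0


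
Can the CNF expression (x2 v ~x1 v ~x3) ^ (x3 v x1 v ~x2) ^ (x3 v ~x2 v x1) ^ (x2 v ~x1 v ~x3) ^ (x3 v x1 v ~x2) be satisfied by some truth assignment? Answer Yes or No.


Check all 8 possible truth assignments.
Number of satisfying assignments found: 6.
The formula is satisfiable.

Yes


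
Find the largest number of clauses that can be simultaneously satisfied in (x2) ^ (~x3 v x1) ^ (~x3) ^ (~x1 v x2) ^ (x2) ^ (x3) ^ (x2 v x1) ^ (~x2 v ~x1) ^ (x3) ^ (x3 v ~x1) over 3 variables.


Enumerate all 8 truth assignments.
For each, count how many of the 10 clauses are satisfied.
The formula is not fully satisfiable, so the maximum is below 10.
Maximum simultaneously satisfiable clauses = 8.

8


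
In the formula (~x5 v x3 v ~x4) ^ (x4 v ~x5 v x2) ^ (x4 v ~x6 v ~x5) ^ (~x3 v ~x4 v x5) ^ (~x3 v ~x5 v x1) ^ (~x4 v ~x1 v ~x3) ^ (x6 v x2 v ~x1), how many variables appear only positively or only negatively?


A pure literal appears in only one polarity across all clauses.
Pure literals: x2 (positive only).
Count = 1.

1


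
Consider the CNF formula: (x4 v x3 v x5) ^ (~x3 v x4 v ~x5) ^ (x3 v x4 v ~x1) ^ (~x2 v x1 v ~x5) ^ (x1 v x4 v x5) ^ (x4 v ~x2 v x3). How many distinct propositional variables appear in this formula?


Identify each distinct variable in the formula.
Variables found: x1, x2, x3, x4, x5.
Total distinct variables = 5.

5


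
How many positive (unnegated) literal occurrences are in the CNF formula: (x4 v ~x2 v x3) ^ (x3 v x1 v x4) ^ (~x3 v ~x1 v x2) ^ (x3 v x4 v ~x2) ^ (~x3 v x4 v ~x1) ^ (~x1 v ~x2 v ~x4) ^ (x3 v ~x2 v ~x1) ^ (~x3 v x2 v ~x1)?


Scan each clause for unnegated literals.
Clause 1: 2 positive; Clause 2: 3 positive; Clause 3: 1 positive; Clause 4: 2 positive; Clause 5: 1 positive; Clause 6: 0 positive; Clause 7: 1 positive; Clause 8: 1 positive.
Total positive literal occurrences = 11.

11


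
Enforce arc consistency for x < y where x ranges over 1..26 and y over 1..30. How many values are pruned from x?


For the constraint x < y, x needs a supporting value in y's domain.
x can be at most 29 (one less than y's maximum).
Valid x values from domain: 26 out of 26.
Pruned = 26 - 26 = 0.

0


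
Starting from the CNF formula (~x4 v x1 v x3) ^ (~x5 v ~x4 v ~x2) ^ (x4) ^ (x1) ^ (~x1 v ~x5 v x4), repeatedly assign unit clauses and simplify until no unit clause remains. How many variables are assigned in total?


Unit propagation repeatedly assigns the literal in any unit clause, then simplifies.
Assignments in order: x4 = T, x1 = T.
No further unit clauses remain.
Total variables assigned = 2.

2


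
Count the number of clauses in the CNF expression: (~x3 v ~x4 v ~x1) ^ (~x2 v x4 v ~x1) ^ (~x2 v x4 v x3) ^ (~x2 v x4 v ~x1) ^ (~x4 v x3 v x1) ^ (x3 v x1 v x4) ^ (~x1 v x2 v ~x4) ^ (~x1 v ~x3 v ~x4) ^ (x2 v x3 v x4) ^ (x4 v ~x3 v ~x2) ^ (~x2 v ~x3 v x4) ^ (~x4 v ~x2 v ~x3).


Each group enclosed in parentheses joined by ^ is one clause.
Counting the conjuncts: 12 clauses.

12


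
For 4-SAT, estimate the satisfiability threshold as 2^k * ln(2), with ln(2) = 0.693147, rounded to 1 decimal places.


Using the asymptotic formula: threshold ~ 2^k * ln(2).
2^4 = 16.
16 * 0.693147 = 11.1.

11.1


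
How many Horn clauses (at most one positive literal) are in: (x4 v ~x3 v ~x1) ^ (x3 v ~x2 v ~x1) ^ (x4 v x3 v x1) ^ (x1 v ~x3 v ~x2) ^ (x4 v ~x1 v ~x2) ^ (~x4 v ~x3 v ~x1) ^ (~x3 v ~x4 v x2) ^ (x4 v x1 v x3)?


A Horn clause has at most one positive literal.
Clause 1: 1 positive lit(s) -> Horn
Clause 2: 1 positive lit(s) -> Horn
Clause 3: 3 positive lit(s) -> not Horn
Clause 4: 1 positive lit(s) -> Horn
Clause 5: 1 positive lit(s) -> Horn
Clause 6: 0 positive lit(s) -> Horn
Clause 7: 1 positive lit(s) -> Horn
Clause 8: 3 positive lit(s) -> not Horn
Total Horn clauses = 6.

6


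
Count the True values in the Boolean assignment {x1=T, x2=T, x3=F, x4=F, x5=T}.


The weight is the number of variables assigned True.
True variables: x1, x2, x5.
Weight = 3.

3


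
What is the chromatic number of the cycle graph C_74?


A cycle on an even number of vertices is bipartite: alternate two colors around the cycle.
Since 74 is even, two colors suffice, and at least two are needed because the graph has edges.
Chromatic number = 2.

2


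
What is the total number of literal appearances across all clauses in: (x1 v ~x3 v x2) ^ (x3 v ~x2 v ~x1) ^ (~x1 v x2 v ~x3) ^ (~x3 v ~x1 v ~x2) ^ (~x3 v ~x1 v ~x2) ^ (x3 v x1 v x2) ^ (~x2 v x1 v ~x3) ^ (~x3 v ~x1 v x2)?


Clause lengths: 3, 3, 3, 3, 3, 3, 3, 3.
Sum = 3 + 3 + 3 + 3 + 3 + 3 + 3 + 3 = 24.

24


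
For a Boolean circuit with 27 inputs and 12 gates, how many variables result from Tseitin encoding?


The Tseitin transformation introduces one auxiliary variable per gate.
Total variables = inputs + gates = 27 + 12 = 39.

39


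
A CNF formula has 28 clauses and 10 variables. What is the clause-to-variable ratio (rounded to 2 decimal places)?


Clause-to-variable ratio = clauses / variables.
28 / 10 = 2.8.

2.8


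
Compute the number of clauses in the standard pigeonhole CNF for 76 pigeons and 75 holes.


The PHP encoding has two parts:
1) At-least-one-hole clauses: 76 (one per pigeon, each with 75 literals).
2) At-most-one-pigeon-per-hole clauses: 75 holes * C(76,2) = 75 * 2850 = 213750.
Total clauses = 76 + 213750 = 213826.

213826


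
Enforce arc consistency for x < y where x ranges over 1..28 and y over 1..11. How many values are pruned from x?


For the constraint x < y, x needs a supporting value in y's domain.
x can be at most 10 (one less than y's maximum).
Valid x values from domain: 10 out of 28.
Pruned = 28 - 10 = 18.

18


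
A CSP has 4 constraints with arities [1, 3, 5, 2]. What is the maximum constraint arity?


The arities are: 1, 3, 5, 2.
Scan for the maximum value.
Maximum arity = 5.

5


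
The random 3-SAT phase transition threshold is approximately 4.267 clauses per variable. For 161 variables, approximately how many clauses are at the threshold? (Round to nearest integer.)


The 3-SAT phase transition occurs at approximately 4.267 clauses per variable.
m = 4.267 * 161 = 686.987.
Rounded to nearest integer: 687.

687


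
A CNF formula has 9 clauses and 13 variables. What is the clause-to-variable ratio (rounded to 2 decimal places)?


Clause-to-variable ratio = clauses / variables.
9 / 13 = 0.69.

0.69


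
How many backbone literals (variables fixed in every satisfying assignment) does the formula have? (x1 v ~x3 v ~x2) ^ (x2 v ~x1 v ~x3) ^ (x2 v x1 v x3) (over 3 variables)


Find all satisfying assignments: 5 model(s).
Check which variables have the same value in every model.
No variable is fixed across all models.
Backbone size = 0.

0


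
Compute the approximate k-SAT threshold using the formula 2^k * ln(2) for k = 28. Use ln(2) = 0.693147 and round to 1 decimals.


Using the asymptotic formula: threshold ~ 2^k * ln(2).
2^28 = 268435456.
268435456 * 0.693147 = 186065231.0.

186065231.0


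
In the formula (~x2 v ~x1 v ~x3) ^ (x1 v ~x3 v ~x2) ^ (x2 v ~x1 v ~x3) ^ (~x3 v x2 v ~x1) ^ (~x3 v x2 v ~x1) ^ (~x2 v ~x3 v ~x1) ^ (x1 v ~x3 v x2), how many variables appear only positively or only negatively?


A pure literal appears in only one polarity across all clauses.
Pure literals: x3 (negative only).
Count = 1.

1


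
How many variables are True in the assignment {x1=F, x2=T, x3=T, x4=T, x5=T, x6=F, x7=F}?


The weight is the number of variables assigned True.
True variables: x2, x3, x4, x5.
Weight = 4.

4


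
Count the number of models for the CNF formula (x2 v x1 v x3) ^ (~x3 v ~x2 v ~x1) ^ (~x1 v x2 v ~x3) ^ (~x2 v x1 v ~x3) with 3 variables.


Enumerate all 8 truth assignments over 3 variables.
Test each against every clause.
Satisfying assignments found: 4.

4


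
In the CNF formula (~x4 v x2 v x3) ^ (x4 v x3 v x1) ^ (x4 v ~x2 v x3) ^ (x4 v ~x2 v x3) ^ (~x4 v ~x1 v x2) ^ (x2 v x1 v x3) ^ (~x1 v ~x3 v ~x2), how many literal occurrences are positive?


Scan each clause for unnegated literals.
Clause 1: 2 positive; Clause 2: 3 positive; Clause 3: 2 positive; Clause 4: 2 positive; Clause 5: 1 positive; Clause 6: 3 positive; Clause 7: 0 positive.
Total positive literal occurrences = 13.

13


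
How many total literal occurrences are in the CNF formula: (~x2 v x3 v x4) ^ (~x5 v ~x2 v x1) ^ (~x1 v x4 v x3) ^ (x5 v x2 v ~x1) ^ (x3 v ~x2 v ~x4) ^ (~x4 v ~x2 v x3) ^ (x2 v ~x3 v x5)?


Clause lengths: 3, 3, 3, 3, 3, 3, 3.
Sum = 3 + 3 + 3 + 3 + 3 + 3 + 3 = 21.

21


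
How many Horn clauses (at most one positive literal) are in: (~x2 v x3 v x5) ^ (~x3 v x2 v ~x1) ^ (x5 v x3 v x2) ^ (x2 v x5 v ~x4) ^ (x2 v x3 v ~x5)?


A Horn clause has at most one positive literal.
Clause 1: 2 positive lit(s) -> not Horn
Clause 2: 1 positive lit(s) -> Horn
Clause 3: 3 positive lit(s) -> not Horn
Clause 4: 2 positive lit(s) -> not Horn
Clause 5: 2 positive lit(s) -> not Horn
Total Horn clauses = 1.

1


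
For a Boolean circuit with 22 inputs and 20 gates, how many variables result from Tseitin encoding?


The Tseitin transformation introduces one auxiliary variable per gate.
Total variables = inputs + gates = 22 + 20 = 42.

42


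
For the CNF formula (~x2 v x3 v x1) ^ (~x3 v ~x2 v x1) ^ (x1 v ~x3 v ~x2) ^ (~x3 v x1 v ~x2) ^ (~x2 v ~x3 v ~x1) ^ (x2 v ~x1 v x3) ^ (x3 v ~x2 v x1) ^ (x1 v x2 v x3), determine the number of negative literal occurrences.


Scan each clause for negated literals.
Clause 1: 1 negative; Clause 2: 2 negative; Clause 3: 2 negative; Clause 4: 2 negative; Clause 5: 3 negative; Clause 6: 1 negative; Clause 7: 1 negative; Clause 8: 0 negative.
Total negative literal occurrences = 12.

12


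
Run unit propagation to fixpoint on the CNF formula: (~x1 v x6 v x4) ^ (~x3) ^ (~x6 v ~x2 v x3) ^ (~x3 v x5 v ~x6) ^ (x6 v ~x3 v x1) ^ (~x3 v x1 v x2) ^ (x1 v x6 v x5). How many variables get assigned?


Unit propagation repeatedly assigns the literal in any unit clause, then simplifies.
Assignments in order: x3 = F.
No further unit clauses remain.
Total variables assigned = 1.

1


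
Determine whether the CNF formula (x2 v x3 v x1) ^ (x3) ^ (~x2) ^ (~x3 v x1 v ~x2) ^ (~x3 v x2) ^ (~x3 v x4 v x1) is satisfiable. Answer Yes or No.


Check all 16 possible truth assignments.
Number of satisfying assignments found: 0.
The formula is unsatisfiable.

No


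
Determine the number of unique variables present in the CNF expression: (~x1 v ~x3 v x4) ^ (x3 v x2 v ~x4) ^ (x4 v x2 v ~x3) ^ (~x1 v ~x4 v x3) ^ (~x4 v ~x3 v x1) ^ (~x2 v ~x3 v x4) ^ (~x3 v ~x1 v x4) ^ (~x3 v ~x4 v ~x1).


Identify each distinct variable in the formula.
Variables found: x1, x2, x3, x4.
Total distinct variables = 4.

4


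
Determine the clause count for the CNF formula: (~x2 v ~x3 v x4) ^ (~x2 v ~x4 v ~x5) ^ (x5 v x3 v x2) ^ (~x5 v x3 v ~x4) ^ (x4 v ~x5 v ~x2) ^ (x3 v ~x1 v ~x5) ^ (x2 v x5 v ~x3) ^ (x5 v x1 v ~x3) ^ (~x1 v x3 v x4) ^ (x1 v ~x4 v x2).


Each group enclosed in parentheses joined by ^ is one clause.
Counting the conjuncts: 10 clauses.

10


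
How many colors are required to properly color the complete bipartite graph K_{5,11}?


K_{5,11} is bipartite by definition: the two parts are independent sets, with every edge crossing between them.
Color all vertices in one part with color 1 and all vertices in the other part with color 2.
Since the graph has at least one edge, one color does not suffice.
Chromatic number = 2.

2


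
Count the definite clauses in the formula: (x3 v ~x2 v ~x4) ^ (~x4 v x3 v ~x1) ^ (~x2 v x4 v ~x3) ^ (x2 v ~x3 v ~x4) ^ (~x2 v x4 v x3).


A definite clause has exactly one positive literal.
Clause 1: 1 positive -> definite
Clause 2: 1 positive -> definite
Clause 3: 1 positive -> definite
Clause 4: 1 positive -> definite
Clause 5: 2 positive -> not definite
Definite clause count = 4.

4


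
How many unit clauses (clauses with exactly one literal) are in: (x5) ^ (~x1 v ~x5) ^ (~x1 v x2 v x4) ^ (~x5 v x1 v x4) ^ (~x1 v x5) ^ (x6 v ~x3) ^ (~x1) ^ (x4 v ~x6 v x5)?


A unit clause contains exactly one literal.
Unit clauses found: (x5), (~x1).
Count = 2.

2


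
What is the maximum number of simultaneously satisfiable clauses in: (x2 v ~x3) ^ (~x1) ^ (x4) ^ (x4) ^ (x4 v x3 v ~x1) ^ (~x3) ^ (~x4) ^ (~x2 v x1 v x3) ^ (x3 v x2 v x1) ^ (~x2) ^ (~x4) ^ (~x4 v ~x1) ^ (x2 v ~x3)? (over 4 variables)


Enumerate all 16 truth assignments.
For each, count how many of the 13 clauses are satisfied.
The formula is not fully satisfiable, so the maximum is below 13.
Maximum simultaneously satisfiable clauses = 10.

10


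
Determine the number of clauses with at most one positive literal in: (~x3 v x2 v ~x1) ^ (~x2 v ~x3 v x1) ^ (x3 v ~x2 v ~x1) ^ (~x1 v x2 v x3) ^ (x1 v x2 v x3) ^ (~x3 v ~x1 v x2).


A Horn clause has at most one positive literal.
Clause 1: 1 positive lit(s) -> Horn
Clause 2: 1 positive lit(s) -> Horn
Clause 3: 1 positive lit(s) -> Horn
Clause 4: 2 positive lit(s) -> not Horn
Clause 5: 3 positive lit(s) -> not Horn
Clause 6: 1 positive lit(s) -> Horn
Total Horn clauses = 4.

4


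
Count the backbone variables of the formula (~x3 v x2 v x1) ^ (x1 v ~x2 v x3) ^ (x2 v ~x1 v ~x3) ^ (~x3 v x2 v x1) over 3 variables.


Find all satisfying assignments: 5 model(s).
Check which variables have the same value in every model.
No variable is fixed across all models.
Backbone size = 0.

0


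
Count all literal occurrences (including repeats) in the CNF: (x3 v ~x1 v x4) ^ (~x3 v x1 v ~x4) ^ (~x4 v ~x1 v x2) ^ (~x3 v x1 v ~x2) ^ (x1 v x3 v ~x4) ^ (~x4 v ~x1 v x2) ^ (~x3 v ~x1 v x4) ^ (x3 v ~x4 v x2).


Clause lengths: 3, 3, 3, 3, 3, 3, 3, 3.
Sum = 3 + 3 + 3 + 3 + 3 + 3 + 3 + 3 = 24.

24


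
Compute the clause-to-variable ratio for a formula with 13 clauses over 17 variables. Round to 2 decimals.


Clause-to-variable ratio = clauses / variables.
13 / 17 = 0.76.

0.76


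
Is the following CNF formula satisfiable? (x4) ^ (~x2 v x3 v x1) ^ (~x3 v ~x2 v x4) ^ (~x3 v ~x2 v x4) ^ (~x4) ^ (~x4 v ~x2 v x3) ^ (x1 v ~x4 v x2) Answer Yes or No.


Check all 16 possible truth assignments.
Number of satisfying assignments found: 0.
The formula is unsatisfiable.

No


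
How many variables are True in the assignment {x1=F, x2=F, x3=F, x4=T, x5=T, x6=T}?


The weight is the number of variables assigned True.
True variables: x4, x5, x6.
Weight = 3.

3


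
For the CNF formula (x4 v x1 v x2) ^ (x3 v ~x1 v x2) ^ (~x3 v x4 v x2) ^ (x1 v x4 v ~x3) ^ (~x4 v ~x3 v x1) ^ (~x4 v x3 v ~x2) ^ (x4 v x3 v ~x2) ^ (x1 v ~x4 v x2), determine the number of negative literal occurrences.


Scan each clause for negated literals.
Clause 1: 0 negative; Clause 2: 1 negative; Clause 3: 1 negative; Clause 4: 1 negative; Clause 5: 2 negative; Clause 6: 2 negative; Clause 7: 1 negative; Clause 8: 1 negative.
Total negative literal occurrences = 9.

9


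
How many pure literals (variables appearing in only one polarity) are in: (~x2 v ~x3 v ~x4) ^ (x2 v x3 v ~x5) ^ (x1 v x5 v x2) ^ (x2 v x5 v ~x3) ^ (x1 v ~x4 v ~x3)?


A pure literal appears in only one polarity across all clauses.
Pure literals: x1 (positive only), x4 (negative only).
Count = 2.

2


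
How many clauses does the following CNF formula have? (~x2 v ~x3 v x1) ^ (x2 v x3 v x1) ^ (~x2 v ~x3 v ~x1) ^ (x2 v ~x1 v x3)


Each group enclosed in parentheses joined by ^ is one clause.
Counting the conjuncts: 4 clauses.

4


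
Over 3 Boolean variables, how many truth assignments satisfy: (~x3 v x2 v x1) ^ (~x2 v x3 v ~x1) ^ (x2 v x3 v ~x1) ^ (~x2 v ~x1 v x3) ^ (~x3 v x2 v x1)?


Enumerate all 8 truth assignments over 3 variables.
Test each against every clause.
Satisfying assignments found: 5.

5


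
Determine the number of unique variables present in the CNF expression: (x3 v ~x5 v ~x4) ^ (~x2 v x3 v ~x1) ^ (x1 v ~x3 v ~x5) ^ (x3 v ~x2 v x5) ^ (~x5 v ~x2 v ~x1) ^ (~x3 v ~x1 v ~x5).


Identify each distinct variable in the formula.
Variables found: x1, x2, x3, x4, x5.
Total distinct variables = 5.

5


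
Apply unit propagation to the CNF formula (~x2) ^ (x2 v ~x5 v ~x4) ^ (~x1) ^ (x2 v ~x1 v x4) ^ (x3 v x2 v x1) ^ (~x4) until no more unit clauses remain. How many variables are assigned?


Unit propagation repeatedly assigns the literal in any unit clause, then simplifies.
Assignments in order: x2 = F, x1 = F, x3 = T, x4 = F.
No further unit clauses remain.
Total variables assigned = 4.

4


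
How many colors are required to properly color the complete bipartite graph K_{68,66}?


K_{68,66} is bipartite by definition: the two parts are independent sets, with every edge crossing between them.
Color all vertices in one part with color 1 and all vertices in the other part with color 2.
Since the graph has at least one edge, one color does not suffice.
Chromatic number = 2.

2


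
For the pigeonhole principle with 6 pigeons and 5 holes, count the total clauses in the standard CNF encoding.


The PHP encoding has two parts:
1) At-least-one-hole clauses: 6 (one per pigeon, each with 5 literals).
2) At-most-one-pigeon-per-hole clauses: 5 holes * C(6,2) = 5 * 15 = 75.
Total clauses = 6 + 75 = 81.

81


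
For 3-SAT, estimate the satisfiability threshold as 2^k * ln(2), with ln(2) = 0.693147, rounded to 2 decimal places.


Using the asymptotic formula: threshold ~ 2^k * ln(2).
2^3 = 8.
8 * 0.693147 = 5.55.

5.55


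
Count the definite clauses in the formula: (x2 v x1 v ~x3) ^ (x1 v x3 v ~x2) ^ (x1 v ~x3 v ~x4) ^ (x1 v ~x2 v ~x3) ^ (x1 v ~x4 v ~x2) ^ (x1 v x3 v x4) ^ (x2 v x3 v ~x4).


A definite clause has exactly one positive literal.
Clause 1: 2 positive -> not definite
Clause 2: 2 positive -> not definite
Clause 3: 1 positive -> definite
Clause 4: 1 positive -> definite
Clause 5: 1 positive -> definite
Clause 6: 3 positive -> not definite
Clause 7: 2 positive -> not definite
Definite clause count = 3.

3


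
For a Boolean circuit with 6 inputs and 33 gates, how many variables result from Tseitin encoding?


The Tseitin transformation introduces one auxiliary variable per gate.
Total variables = inputs + gates = 6 + 33 = 39.

39


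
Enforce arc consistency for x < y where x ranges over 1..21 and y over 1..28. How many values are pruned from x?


For the constraint x < y, x needs a supporting value in y's domain.
x can be at most 27 (one less than y's maximum).
Valid x values from domain: 21 out of 21.
Pruned = 21 - 21 = 0.

0


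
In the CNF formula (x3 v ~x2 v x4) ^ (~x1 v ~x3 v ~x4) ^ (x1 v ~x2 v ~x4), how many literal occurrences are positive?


Scan each clause for unnegated literals.
Clause 1: 2 positive; Clause 2: 0 positive; Clause 3: 1 positive.
Total positive literal occurrences = 3.

3
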